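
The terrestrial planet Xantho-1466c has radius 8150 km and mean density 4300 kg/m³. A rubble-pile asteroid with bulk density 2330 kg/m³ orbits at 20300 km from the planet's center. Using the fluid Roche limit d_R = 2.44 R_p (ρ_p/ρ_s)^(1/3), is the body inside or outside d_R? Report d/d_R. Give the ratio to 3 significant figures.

d_R = 2.44 × (8150 km) × (4300/2330)^(1/3) = 24390 km
d/d_R = (20300) / (24390) = 0.832
Since d/d_R < 1, the body is inside the Roche limit.

inside; d/d_R ≈ 0.832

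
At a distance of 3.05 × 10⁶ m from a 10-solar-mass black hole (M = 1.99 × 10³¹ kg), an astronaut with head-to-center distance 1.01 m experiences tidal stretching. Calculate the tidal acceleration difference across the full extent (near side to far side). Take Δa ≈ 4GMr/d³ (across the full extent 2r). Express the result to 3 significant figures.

a_tidal = 4GMr/d³
        = 4 × (6.674 × 10⁻¹¹) × (1.99 × 10³¹) × (1.01) / (3.05 × 10⁶)³
        = 1.89 × 10² m/s²

1.89 × 10² m/s²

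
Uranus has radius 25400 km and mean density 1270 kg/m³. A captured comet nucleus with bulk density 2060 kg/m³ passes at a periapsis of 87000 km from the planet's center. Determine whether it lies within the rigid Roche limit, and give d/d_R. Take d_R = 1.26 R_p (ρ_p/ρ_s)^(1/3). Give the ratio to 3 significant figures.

outside; d/d_R ≈ 3.19

d_R = 1.26 × (25400 km) × (1270/2060)^(1/3) = 27240 km
d/d_R = (87000) / (27240) = 3.19
Since d/d_R > 1, the body is outside the Roche limit.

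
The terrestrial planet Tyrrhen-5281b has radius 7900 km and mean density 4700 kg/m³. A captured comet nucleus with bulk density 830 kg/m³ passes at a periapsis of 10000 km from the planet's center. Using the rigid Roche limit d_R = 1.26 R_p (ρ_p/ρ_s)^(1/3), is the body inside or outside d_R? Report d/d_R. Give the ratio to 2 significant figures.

inside; d/d_R ≈ 0.56

d_R = 1.26 × (7900 km) × (4700/830)^(1/3) = 17740 km
d/d_R = (10000) / (17740) = 0.56
Since d/d_R < 1, the body is inside the Roche limit.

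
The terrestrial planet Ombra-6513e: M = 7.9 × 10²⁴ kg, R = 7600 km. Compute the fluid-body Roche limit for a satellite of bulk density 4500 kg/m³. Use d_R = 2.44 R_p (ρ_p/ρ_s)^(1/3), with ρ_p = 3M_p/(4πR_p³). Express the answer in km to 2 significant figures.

ρ_p = 3M_p/(4πR_p³) = 3 × (7.9 × 10²⁴) / (4π × (7.6 × 10⁶ m)³) = 4300 kg/m³
d_R = 2.44 × 7600 km × (4300/4500)^(1/3)
    = 18000 km

18000 km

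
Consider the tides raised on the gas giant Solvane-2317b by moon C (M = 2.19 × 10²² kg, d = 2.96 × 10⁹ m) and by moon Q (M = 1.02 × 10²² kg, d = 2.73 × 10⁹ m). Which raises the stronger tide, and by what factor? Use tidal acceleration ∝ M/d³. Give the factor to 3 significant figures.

Moon C, by a factor of ≈ 1.68

Compare M/d³ for the two perturbers:
Moon C: (2.19 × 10²²) / (2.96 × 10⁹)³ = 8.444 × 10⁻⁷
Moon Q: (1.02 × 10²²) / (2.73 × 10⁹)³ = 5.013 × 10⁻⁷
Ratio (larger/smaller) = 1.68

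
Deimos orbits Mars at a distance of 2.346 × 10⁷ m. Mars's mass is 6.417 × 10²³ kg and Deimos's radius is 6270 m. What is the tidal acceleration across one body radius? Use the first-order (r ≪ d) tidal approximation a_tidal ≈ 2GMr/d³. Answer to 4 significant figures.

4.159 × 10⁻⁵ m/s²

a_tidal = 2GMr/d³
        = 2 × (6.674 × 10⁻¹¹) × (6.417 × 10²³) × (6270) / (2.346 × 10⁷)³
        = 4.159 × 10⁻⁵ m/s²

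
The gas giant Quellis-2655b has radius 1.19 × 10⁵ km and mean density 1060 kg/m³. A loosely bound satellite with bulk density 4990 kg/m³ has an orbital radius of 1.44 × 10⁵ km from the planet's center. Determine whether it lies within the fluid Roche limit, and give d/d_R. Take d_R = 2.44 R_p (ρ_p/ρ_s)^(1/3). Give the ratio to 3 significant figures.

inside; d/d_R ≈ 0.831

d_R = 2.44 × (1.19 × 10⁵ km) × (1060/4990)^(1/3) = 1.732 × 10⁵ km
d/d_R = (1.44 × 10⁵) / (1.732 × 10⁵) = 0.831
Since d/d_R < 1, the body is inside the Roche limit.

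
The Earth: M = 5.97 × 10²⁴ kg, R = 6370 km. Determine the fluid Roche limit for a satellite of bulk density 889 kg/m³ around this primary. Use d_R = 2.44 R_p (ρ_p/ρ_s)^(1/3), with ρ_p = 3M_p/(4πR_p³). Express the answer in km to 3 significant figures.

ρ_p = 3M_p/(4πR_p³) = 3 × (5.97 × 10²⁴) / (4π × (6.37 × 10⁶ m)³) = 5510 kg/m³
d_R = 2.44 × 6370 km × (5510/889)^(1/3)
    = 28600 km

28600 km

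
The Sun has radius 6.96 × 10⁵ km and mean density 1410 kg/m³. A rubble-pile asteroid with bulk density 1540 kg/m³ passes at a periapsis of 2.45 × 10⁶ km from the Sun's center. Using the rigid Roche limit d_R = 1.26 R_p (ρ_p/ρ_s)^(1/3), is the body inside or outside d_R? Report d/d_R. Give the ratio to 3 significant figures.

outside; d/d_R ≈ 2.88

d_R = 1.26 × (6.96 × 10⁵ km) × (1410/1540)^(1/3) = 8.516 × 10⁵ km
d/d_R = (2.45 × 10⁶) / (8.516 × 10⁵) = 2.88
Since d/d_R > 1, the body is outside the Roche limit.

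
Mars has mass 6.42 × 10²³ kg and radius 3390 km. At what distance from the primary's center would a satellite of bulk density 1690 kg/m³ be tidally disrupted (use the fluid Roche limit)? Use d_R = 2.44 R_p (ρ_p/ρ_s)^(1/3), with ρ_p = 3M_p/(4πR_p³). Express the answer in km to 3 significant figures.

ρ_p = 3M_p/(4πR_p³) = 3 × (6.42 × 10²³) / (4π × (3.39 × 10⁶ m)³) = 3930 kg/m³
d_R = 2.44 × 3390 km × (3930/1690)^(1/3)
    = 11000 km

11000 km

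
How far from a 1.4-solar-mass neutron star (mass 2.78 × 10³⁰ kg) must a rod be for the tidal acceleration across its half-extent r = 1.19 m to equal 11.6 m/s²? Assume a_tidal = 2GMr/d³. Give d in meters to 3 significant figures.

2GMr/d³ = a_tidal  ⇒  d = (2GMr / a_tidal)^(1/3)
d = (2 × 6.674×10⁻¹¹ × (2.78 × 10³⁰) × (1.19) / (11.6))^(1/3)
  = 3.36 × 10⁶ m

3.36 × 10⁶ m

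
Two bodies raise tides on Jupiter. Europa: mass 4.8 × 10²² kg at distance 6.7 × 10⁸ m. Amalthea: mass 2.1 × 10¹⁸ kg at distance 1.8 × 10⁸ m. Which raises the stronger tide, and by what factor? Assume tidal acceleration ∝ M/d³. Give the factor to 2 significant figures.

Europa, by a factor of ≈ 440

The tide-raising term goes as M/d³ (the gradient of a 1/d² field).
Europa: (4.8 × 10²²) / (6.7 × 10⁸)³ = 1.596 × 10⁻⁴
Amalthea: (2.1 × 10¹⁸) / (1.8 × 10⁸)³ = 3.601 × 10⁻⁷
Ratio (larger/smaller) = 440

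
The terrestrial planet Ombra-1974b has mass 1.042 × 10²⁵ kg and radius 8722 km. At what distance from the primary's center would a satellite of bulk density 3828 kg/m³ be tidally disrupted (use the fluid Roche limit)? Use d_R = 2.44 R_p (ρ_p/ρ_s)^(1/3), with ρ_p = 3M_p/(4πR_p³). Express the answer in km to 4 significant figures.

ρ_p = 3M_p/(4πR_p³) = 3 × (1.042 × 10²⁵) / (4π × (8.722 × 10⁶ m)³) = 3749 kg/m³
d_R = 2.44 × 8722 km × (3749/3828)^(1/3)
    = 21130 km

21130 km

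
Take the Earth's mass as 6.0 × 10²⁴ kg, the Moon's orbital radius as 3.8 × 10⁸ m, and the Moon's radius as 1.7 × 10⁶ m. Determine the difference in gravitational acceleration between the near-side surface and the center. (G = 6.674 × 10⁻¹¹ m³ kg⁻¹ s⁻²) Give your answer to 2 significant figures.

Δa = 2GMr/d³
   = 2 × (6.674 × 10⁻¹¹) × (6.0 × 10²⁴) × (1.7 × 10⁶) / (3.8 × 10⁸)³
   = 2.5 × 10⁻⁵ m/s²

2.5 × 10⁻⁵ m/s²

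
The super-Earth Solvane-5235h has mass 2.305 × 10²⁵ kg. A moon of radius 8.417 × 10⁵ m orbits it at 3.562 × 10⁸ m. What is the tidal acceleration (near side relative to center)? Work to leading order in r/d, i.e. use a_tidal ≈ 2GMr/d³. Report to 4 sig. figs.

a_tidal = 2GMr/d³
        = 2 × (6.674 × 10⁻¹¹) × (2.305 × 10²⁵) × (8.417 × 10⁵) / (3.562 × 10⁸)³
        = 5.730 × 10⁻⁵ m/s²

5.730 × 10⁻⁵ m/s²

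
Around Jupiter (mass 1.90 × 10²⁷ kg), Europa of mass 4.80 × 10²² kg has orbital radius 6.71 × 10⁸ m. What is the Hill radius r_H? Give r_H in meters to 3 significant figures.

1.37 × 10⁷ m

r_H ≈ a (m/3M)^(1/3)
    = (6.71 × 10⁸) × (4.80 × 10²² / (3 × 1.90 × 10²⁷))^(1/3)
    = 1.37 × 10⁷ m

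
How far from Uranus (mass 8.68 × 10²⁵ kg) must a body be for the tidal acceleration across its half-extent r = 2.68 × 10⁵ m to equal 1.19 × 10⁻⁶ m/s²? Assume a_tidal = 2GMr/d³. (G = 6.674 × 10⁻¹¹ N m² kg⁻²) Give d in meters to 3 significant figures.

1.38 × 10⁹ m

2GMr/d³ = a_tidal  ⇒  d = (2GMr / a_tidal)^(1/3)
d = (2 × 6.674×10⁻¹¹ × (8.68 × 10²⁵) × (2.68 × 10⁵) / (1.19 × 10⁻⁶))^(1/3)
  = 1.38 × 10⁹ m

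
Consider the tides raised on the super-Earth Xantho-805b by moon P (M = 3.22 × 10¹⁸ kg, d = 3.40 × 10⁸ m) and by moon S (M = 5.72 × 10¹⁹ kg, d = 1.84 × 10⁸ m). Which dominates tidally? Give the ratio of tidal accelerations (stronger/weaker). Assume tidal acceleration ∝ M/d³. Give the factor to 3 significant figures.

Moon S, by a factor of ≈ 112

Tidal acceleration ∝ M/d³, so compare M/d³ for each.
Moon P: (3.22 × 10¹⁸) / (3.40 × 10⁸)³ = 8.193 × 10⁻⁸
Moon S: (5.72 × 10¹⁹) / (1.84 × 10⁸)³ = 9.182 × 10⁻⁶
Ratio (larger/smaller) = 112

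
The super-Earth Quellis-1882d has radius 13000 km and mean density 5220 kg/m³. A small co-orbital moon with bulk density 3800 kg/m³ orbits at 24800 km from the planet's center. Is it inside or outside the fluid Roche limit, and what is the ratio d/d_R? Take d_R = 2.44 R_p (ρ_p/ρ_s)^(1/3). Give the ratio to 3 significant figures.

inside; d/d_R ≈ 0.703

d_R = 2.44 × (13000 km) × (5220/3800)^(1/3) = 35260 km
d/d_R = (24800) / (35260) = 0.703
Since d/d_R < 1, the body is inside the Roche limit.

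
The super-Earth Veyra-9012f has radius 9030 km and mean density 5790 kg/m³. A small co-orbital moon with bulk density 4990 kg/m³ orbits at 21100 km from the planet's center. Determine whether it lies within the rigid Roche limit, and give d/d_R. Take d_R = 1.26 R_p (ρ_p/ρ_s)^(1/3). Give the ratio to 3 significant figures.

d_R = 1.26 × (9030 km) × (5790/4990)^(1/3) = 11960 km
d/d_R = (21100) / (11960) = 1.76
Since d/d_R > 1, the body is outside the Roche limit.

outside; d/d_R ≈ 1.76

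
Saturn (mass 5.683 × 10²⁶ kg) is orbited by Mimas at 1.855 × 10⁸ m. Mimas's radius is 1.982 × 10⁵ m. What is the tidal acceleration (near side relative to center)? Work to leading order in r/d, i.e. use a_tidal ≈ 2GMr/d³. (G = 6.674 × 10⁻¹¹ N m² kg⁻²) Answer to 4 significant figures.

2.355 × 10⁻³ m/s²

Δa = 2GMr/d³
   = 2 × (6.674 × 10⁻¹¹) × (5.683 × 10²⁶) × (1.982 × 10⁵) / (1.855 × 10⁸)³
   = 2.355 × 10⁻³ m/s²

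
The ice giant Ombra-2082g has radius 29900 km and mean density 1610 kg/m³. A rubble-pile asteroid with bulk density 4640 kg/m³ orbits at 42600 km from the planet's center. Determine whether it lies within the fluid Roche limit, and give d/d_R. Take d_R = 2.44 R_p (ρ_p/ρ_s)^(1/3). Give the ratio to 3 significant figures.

inside; d/d_R ≈ 0.831

d_R = 2.44 × (29900 km) × (1610/4640)^(1/3) = 51270 km
d/d_R = (42600) / (51270) = 0.831
Since d/d_R < 1, the body is inside the Roche limit.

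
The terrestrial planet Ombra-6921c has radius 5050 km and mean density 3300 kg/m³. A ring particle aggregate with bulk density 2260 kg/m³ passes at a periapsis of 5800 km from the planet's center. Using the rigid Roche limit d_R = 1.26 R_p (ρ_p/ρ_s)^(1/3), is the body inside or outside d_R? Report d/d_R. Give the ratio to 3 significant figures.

d_R = 1.26 × (5050 km) × (3300/2260)^(1/3) = 7219 km
d/d_R = (5800) / (7219) = 0.803
Since d/d_R < 1, the body is inside the Roche limit.

inside; d/d_R ≈ 0.803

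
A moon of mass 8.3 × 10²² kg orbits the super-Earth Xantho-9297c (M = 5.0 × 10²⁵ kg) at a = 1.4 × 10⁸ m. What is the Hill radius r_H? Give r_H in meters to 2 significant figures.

1.1 × 10⁷ m

r_H ≈ a (m/3M)^(1/3)
    = (1.4 × 10⁸) × (8.3 × 10²² / (3 × 5.0 × 10²⁵))^(1/3)
    = 1.1 × 10⁷ m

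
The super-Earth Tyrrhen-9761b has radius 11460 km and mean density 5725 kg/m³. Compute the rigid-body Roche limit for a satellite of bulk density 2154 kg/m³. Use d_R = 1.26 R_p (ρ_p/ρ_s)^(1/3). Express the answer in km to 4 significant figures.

d_R = 1.26 × 11460 km × (5725/2154)^(1/3)
    = 20000 km

20000 km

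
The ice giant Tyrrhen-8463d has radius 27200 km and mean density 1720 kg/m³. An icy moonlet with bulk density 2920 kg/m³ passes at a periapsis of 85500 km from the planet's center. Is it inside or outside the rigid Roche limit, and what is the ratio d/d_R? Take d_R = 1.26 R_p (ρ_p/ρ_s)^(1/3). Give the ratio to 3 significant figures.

outside; d/d_R ≈ 2.98

d_R = 1.26 × (27200 km) × (1720/2920)^(1/3) = 28730 km
d/d_R = (85500) / (28730) = 2.98
Since d/d_R > 1, the body is outside the Roche limit.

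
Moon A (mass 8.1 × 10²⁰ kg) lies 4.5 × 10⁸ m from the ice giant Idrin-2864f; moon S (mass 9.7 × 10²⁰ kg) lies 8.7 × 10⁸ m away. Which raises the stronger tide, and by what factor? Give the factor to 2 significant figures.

Moon A, by a factor of ≈ 6.0

The tide-raising term goes as M/d³ (the gradient of a 1/d² field).
Moon A: (8.1 × 10²⁰) / (4.5 × 10⁸)³ = 8.889 × 10⁻⁶
Moon S: (9.7 × 10²⁰) / (8.7 × 10⁸)³ = 1.473 × 10⁻⁶
Ratio (larger/smaller) = 6.0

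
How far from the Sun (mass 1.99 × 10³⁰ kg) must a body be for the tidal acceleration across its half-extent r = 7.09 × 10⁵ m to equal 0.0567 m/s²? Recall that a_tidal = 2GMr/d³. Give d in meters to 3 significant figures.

2GMr/d³ = a_tidal  ⇒  d = (2GMr / a_tidal)^(1/3)
d = (2 × 6.674×10⁻¹¹ × (1.99 × 10³⁰) × (7.09 × 10⁵) / (0.0567))^(1/3)
  = 1.49 × 10⁹ m

1.49 × 10⁹ m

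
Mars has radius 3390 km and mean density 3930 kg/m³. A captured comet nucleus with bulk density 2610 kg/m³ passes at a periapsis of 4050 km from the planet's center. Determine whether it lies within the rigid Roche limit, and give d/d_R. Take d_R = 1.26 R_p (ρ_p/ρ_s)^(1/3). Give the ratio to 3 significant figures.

d_R = 1.26 × (3390 km) × (3930/2610)^(1/3) = 4896 km
d/d_R = (4050) / (4896) = 0.827
Since d/d_R < 1, the body is inside the Roche limit.

inside; d/d_R ≈ 0.827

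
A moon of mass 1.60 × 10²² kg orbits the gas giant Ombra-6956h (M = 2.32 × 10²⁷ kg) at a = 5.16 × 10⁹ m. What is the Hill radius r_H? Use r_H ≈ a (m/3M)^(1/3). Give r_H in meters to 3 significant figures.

r_H ≈ a (m/3M)^(1/3)
    = (5.16 × 10⁹) × (1.60 × 10²² / (3 × 2.32 × 10²⁷))^(1/3)
    = 6.81 × 10⁷ m

6.81 × 10⁷ m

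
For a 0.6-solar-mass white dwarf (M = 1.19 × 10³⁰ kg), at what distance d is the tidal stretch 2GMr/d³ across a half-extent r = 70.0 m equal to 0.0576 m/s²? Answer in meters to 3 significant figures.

2GMr/d³ = a_tidal  ⇒  d = (2GMr / a_tidal)^(1/3)
d = (2 × 6.674×10⁻¹¹ × (1.19 × 10³⁰) × (70.0) / (0.0576))^(1/3)
  = 5.78 × 10⁷ m

5.78 × 10⁷ m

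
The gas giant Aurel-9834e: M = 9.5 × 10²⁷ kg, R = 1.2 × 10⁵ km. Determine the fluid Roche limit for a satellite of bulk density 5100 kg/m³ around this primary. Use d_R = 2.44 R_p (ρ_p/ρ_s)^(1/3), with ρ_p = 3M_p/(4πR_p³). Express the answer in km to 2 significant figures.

ρ_p = 3M_p/(4πR_p³) = 3 × (9.5 × 10²⁷) / (4π × (1.2 × 10⁸ m)³) = 1300 kg/m³
d_R = 2.44 × 1.2 × 10⁵ km × (1300/5100)^(1/3)
    = 1.9 × 10⁵ km

1.9 × 10⁵ km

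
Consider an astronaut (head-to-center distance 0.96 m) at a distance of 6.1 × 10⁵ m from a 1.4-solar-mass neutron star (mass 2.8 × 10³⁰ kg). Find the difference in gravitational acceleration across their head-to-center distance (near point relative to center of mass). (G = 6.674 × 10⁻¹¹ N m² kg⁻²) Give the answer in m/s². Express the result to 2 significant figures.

Δg = 2GMr/d³
   = 2 × (6.674 × 10⁻¹¹) × (2.8 × 10³⁰) × (0.96) / (6.1 × 10⁵)³
   = 1.6 × 10³ m/s²

1.6 × 10³ m/s²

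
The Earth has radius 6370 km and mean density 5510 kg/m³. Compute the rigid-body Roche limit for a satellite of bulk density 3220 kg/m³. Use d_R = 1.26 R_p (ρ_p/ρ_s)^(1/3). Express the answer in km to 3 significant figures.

9600 km

d_R = 1.26 × 6370 km × (5510/3220)^(1/3)
    = 9600 km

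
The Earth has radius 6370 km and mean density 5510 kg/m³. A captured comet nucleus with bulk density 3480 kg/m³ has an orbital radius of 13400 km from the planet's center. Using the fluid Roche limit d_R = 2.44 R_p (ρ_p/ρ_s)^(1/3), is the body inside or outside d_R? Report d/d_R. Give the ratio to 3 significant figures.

d_R = 2.44 × (6370 km) × (5510/3480)^(1/3) = 18120 km
d/d_R = (13400) / (18120) = 0.740
Since d/d_R < 1, the body is inside the Roche limit.

inside; d/d_R ≈ 0.740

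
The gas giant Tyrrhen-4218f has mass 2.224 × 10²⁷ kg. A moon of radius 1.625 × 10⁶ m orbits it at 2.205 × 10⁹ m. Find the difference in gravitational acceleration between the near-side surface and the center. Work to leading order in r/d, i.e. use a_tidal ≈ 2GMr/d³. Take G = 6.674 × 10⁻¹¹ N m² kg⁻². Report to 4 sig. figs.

4.500 × 10⁻⁵ m/s²

a_tidal = 2GMr/d³
        = 2 × (6.674 × 10⁻¹¹) × (2.224 × 10²⁷) × (1.625 × 10⁶) / (2.205 × 10⁹)³
        = 4.500 × 10⁻⁵ m/s²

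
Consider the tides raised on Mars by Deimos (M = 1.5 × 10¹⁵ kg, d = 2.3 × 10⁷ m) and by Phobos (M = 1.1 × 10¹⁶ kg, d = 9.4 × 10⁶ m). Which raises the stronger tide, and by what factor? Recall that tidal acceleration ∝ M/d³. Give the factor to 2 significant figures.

Phobos, by a factor of ≈ 110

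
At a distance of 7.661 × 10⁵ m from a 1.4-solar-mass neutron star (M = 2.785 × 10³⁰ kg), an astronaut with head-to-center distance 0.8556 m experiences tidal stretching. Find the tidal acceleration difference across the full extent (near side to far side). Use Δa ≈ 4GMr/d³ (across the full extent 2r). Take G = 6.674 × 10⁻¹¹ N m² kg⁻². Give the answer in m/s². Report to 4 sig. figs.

Near-to-far spans 2r, so the tidal difference is twice the near-to-center value: 4GMr/d³.
Δa = 4GMr/d³
   = 4 × (6.674 × 10⁻¹¹) × (2.785 × 10³⁰) × (0.8556) / (7.661 × 10⁵)³
   = 1.415 × 10³ m/s²

1.415 × 10³ m/s²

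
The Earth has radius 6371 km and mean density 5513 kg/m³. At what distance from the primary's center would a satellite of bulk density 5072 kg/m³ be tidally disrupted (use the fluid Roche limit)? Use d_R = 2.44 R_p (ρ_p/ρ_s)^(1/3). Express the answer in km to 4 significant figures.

d_R = 2.44 × 6371 km × (5513/5072)^(1/3)
    = 15980 km

15980 km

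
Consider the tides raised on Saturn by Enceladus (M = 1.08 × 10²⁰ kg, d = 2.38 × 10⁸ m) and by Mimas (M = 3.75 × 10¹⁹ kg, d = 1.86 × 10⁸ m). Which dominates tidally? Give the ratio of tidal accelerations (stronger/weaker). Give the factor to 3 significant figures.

Enceladus, by a factor of ≈ 1.37

Tidal stretch scales as M/d³; compute that for each body.
Enceladus: (1.08 × 10²⁰) / (2.38 × 10⁸)³ = 8.011 × 10⁻⁶
Mimas: (3.75 × 10¹⁹) / (1.86 × 10⁸)³ = 5.828 × 10⁻⁶
Ratio (larger/smaller) = 1.37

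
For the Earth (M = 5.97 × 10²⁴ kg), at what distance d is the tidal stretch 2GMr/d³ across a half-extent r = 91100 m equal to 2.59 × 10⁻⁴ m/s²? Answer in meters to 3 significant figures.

2GMr/d³ = a_tidal  ⇒  d = (2GMr / a_tidal)^(1/3)
d = (2 × 6.674×10⁻¹¹ × (5.97 × 10²⁴) × (91100) / (2.59 × 10⁻⁴))^(1/3)
  = 6.54 × 10⁷ m

6.54 × 10⁷ m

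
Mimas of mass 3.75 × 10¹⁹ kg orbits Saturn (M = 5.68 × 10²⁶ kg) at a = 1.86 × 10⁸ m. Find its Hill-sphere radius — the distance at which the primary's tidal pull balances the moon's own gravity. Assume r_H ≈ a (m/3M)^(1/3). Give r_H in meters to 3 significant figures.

5.21 × 10⁵ m

r_H ≈ a (m/3M)^(1/3)
    = (1.86 × 10⁸) × (3.75 × 10¹⁹ / (3 × 5.68 × 10²⁶))^(1/3)
    = 5.21 × 10⁵ m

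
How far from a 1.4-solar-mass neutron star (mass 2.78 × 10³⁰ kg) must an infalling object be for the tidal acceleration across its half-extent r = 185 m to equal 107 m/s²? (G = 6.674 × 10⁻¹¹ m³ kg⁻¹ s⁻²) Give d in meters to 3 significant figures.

8.62 × 10⁶ m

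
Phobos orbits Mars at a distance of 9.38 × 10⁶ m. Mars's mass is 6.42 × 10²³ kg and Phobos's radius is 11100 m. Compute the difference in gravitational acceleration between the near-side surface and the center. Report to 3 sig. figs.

Δg = 2GMr/d³
   = 2 × (6.674 × 10⁻¹¹) × (6.42 × 10²³) × (11100) / (9.38 × 10⁶)³
   = 1.15 × 10⁻³ m/s²

1.15 × 10⁻³ m/s²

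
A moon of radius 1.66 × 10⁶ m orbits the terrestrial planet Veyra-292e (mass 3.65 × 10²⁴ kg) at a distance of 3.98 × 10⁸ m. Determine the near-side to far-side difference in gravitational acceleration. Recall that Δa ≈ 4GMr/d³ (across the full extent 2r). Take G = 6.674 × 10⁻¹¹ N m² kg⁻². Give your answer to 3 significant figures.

2.57 × 10⁻⁵ m/s²

a_tidal = 4GMr/d³
        = 4 × (6.674 × 10⁻¹¹) × (3.65 × 10²⁴) × (1.66 × 10⁶) / (3.98 × 10⁸)³
        = 2.57 × 10⁻⁵ m/s²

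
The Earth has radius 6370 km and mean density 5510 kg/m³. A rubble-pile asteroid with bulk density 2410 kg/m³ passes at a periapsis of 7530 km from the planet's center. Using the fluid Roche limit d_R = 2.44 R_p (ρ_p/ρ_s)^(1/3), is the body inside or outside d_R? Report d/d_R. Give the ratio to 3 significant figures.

d_R = 2.44 × (6370 km) × (5510/2410)^(1/3) = 20480 km
d/d_R = (7530) / (20480) = 0.368
Since d/d_R < 1, the body is inside the Roche limit.

inside; d/d_R ≈ 0.368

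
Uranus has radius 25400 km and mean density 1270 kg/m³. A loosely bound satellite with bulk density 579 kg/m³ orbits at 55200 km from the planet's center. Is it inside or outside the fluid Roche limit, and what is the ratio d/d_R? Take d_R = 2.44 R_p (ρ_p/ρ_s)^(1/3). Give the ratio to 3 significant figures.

d_R = 2.44 × (25400 km) × (1270/579)^(1/3) = 80530 km
d/d_R = (55200) / (80530) = 0.685
Since d/d_R < 1, the body is inside the Roche limit.

inside; d/d_R ≈ 0.685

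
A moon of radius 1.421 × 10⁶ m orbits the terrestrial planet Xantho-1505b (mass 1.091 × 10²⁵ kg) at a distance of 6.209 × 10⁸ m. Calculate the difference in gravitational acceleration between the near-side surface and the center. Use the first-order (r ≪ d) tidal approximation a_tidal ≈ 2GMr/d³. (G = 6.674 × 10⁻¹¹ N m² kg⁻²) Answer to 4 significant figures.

Δa = 2GMr/d³
   = 2 × (6.674 × 10⁻¹¹) × (1.091 × 10²⁵) × (1.421 × 10⁶) / (6.209 × 10⁸)³
   = 8.645 × 10⁻⁶ m/s²

8.645 × 10⁻⁶ m/s²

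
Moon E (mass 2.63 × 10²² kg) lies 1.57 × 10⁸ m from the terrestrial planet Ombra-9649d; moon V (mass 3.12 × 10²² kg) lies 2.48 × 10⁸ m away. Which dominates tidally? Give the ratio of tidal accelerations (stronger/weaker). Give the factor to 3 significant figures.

Moon E, by a factor of ≈ 3.32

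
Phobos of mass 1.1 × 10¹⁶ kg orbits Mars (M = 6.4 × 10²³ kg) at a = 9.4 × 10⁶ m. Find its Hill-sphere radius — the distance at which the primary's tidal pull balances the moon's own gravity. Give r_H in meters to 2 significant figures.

r_H ≈ a (m/3M)^(1/3)
    = (9.4 × 10⁶) × (1.1 × 10¹⁶ / (3 × 6.4 × 10²³))^(1/3)
    = 1.7 × 10⁴ m

1.7 × 10⁴ m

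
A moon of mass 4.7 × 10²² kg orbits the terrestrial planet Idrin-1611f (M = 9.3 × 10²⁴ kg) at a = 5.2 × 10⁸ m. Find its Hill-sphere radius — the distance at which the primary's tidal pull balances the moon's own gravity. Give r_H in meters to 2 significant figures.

r_H ≈ a (m/3M)^(1/3)
    = (5.2 × 10⁸) × (4.7 × 10²² / (3 × 9.3 × 10²⁴))^(1/3)
    = 6.2 × 10⁷ m

6.2 × 10⁷ m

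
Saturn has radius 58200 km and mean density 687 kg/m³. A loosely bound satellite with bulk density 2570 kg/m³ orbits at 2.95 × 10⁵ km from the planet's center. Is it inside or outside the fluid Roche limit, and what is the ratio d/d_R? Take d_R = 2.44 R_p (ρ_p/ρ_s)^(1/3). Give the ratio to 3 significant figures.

outside; d/d_R ≈ 3.22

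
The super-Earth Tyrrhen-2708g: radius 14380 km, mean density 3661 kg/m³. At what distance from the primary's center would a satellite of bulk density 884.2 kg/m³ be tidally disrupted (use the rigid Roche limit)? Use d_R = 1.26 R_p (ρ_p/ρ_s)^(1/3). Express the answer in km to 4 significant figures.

29090 km

d_R = 1.26 × 14380 km × (3661/884.2)^(1/3)
    = 29090 km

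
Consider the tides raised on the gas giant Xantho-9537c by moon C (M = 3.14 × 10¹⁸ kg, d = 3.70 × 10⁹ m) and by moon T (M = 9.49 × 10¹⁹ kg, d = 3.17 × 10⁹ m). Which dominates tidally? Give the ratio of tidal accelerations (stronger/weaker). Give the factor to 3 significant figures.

The tide-raising term goes as M/d³ (the gradient of a 1/d² field).
Moon C: (3.14 × 10¹⁸) / (3.70 × 10⁹)³ = 6.199 × 10⁻¹¹
Moon T: (9.49 × 10¹⁹) / (3.17 × 10⁹)³ = 2.979 × 10⁻⁹
Ratio (larger/smaller) = 48.1

Moon T, by a factor of ≈ 48.1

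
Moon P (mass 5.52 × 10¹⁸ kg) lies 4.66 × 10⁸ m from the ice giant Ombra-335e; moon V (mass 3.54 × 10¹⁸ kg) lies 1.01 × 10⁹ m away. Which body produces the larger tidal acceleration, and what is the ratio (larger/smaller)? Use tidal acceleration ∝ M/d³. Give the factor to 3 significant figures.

Tidal stretch scales as M/d³; compute that for each body.
Moon P: (5.52 × 10¹⁸) / (4.66 × 10⁸)³ = 5.455 × 10⁻⁸
Moon V: (3.54 × 10¹⁸) / (1.01 × 10⁹)³ = 3.436 × 10⁻⁹
Ratio (larger/smaller) = 15.9

Moon P, by a factor of ≈ 15.9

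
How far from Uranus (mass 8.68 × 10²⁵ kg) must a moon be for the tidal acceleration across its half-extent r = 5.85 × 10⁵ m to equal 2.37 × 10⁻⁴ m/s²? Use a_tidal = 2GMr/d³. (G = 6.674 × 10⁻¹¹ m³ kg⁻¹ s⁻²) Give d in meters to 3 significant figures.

3.06 × 10⁸ m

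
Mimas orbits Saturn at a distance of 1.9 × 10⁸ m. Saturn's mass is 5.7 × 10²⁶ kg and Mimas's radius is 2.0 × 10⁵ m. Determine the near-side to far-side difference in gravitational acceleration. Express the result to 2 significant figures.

4.4 × 10⁻³ m/s²

Δg = 4GMr/d³
   = 4 × (6.674 × 10⁻¹¹) × (5.7 × 10²⁶) × (2.0 × 10⁵) / (1.9 × 10⁸)³
   = 4.4 × 10⁻³ m/s²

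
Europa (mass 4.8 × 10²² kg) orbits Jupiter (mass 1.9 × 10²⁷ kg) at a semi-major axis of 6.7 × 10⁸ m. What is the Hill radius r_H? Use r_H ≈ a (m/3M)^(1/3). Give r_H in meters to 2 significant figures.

r_H ≈ a (m/3M)^(1/3)
    = (6.7 × 10⁸) × (4.8 × 10²² / (3 × 1.9 × 10²⁷))^(1/3)
    = 1.4 × 10⁷ m

1.4 × 10⁷ m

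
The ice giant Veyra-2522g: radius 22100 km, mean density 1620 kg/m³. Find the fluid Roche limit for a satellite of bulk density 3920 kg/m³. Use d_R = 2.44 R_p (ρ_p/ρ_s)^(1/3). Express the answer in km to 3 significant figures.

d_R = 2.44 × 22100 km × (1620/3920)^(1/3)
    = 40200 km

40200 km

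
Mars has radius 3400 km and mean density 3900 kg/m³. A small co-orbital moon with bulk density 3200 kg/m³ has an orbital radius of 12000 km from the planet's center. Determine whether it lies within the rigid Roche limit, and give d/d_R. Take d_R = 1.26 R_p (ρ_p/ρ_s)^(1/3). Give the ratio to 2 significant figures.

outside; d/d_R ≈ 2.6

d_R = 1.26 × (3400 km) × (3900/3200)^(1/3) = 4576 km
d/d_R = (12000) / (4576) = 2.6
Since d/d_R > 1, the body is outside the Roche limit.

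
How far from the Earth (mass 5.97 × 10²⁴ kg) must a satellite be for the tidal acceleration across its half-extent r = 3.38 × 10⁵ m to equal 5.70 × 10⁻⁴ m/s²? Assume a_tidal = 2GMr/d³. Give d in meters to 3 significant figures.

7.79 × 10⁷ m

2GMr/d³ = a_tidal  ⇒  d = (2GMr / a_tidal)^(1/3)
d = (2 × 6.674×10⁻¹¹ × (5.97 × 10²⁴) × (3.38 × 10⁵) / (5.70 × 10⁻⁴))^(1/3)
  = 7.79 × 10⁷ m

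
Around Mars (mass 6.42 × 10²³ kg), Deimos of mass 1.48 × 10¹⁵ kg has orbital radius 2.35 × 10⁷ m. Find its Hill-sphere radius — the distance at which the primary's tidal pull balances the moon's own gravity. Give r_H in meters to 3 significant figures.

r_H ≈ a (m/3M)^(1/3)
    = (2.35 × 10⁷) × (1.48 × 10¹⁵ / (3 × 6.42 × 10²³))^(1/3)
    = 2.15 × 10⁴ m

2.15 × 10⁴ m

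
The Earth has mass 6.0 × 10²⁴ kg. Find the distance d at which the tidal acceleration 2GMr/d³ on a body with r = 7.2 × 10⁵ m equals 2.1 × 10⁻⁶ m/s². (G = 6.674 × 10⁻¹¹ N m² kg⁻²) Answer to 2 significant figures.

6.5 × 10⁸ m

2GMr/d³ = a_tidal  ⇒  d = (2GMr / a_tidal)^(1/3)
d = (2 × 6.674×10⁻¹¹ × (6.0 × 10²⁴) × (7.2 × 10⁵) / (2.1 × 10⁻⁶))^(1/3)
  = 6.5 × 10⁸ m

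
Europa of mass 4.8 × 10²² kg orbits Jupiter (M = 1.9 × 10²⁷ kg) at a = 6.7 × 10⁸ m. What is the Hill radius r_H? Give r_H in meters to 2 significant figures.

1.4 × 10⁷ m

r_H ≈ a (m/3M)^(1/3)
    = (6.7 × 10⁸) × (4.8 × 10²² / (3 × 1.9 × 10²⁷))^(1/3)
    = 1.4 × 10⁷ m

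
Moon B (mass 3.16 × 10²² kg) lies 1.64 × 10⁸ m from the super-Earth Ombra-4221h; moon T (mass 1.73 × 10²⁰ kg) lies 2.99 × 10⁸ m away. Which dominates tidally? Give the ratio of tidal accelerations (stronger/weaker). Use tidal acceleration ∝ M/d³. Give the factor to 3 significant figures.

Moon B, by a factor of ≈ 1110

Compare M/d³ for the two perturbers:
Moon B: (3.16 × 10²²) / (1.64 × 10⁸)³ = 7.164 × 10⁻³
Moon T: (1.73 × 10²⁰) / (2.99 × 10⁸)³ = 6.472 × 10⁻⁶
Ratio (larger/smaller) = 1110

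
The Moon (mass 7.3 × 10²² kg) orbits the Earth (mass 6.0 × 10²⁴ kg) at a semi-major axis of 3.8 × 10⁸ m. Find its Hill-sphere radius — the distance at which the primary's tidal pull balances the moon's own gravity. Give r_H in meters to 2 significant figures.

6.1 × 10⁷ m

r_H ≈ a (m/3M)^(1/3)
    = (3.8 × 10⁸) × (7.3 × 10²² / (3 × 6.0 × 10²⁴))^(1/3)
    = 6.1 × 10⁷ m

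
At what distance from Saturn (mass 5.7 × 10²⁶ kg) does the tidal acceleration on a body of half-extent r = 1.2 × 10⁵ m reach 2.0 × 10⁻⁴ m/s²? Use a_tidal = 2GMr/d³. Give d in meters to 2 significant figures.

2GMr/d³ = a_tidal  ⇒  d = (2GMr / a_tidal)^(1/3)
d = (2 × 6.674×10⁻¹¹ × (5.7 × 10²⁶) × (1.2 × 10⁵) / (2.0 × 10⁻⁴))^(1/3)
  = 3.6 × 10⁸ m

3.6 × 10⁸ m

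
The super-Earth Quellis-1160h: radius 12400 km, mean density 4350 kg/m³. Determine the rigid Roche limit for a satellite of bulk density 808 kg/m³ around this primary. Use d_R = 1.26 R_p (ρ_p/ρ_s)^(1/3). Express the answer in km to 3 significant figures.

d_R = 1.26 × 12400 km × (4350/808)^(1/3)
    = 27400 km

27400 km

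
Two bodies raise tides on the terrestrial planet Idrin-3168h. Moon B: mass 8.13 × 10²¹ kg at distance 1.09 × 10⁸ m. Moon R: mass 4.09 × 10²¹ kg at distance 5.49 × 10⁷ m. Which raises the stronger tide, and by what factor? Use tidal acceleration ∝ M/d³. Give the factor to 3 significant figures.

Moon R, by a factor of ≈ 3.94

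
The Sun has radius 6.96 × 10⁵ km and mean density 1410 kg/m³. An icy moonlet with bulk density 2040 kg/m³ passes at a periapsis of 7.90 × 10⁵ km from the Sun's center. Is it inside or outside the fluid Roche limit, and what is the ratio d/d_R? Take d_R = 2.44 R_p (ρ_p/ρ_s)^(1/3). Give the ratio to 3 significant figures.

inside; d/d_R ≈ 0.526

d_R = 2.44 × (6.96 × 10⁵ km) × (1410/2040)^(1/3) = 1.502 × 10⁶ km
d/d_R = (7.90 × 10⁵) / (1.502 × 10⁶) = 0.526
Since d/d_R < 1, the body is inside the Roche limit.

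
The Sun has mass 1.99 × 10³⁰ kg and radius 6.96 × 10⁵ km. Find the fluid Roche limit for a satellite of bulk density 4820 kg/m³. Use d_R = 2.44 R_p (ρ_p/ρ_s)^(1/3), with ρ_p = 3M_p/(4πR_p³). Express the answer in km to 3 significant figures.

ρ_p = 3M_p/(4πR_p³) = 3 × (1.99 × 10³⁰) / (4π × (6.96 × 10⁸ m)³) = 1410 kg/m³
d_R = 2.44 × 6.96 × 10⁵ km × (1410/4820)^(1/3)
    = 1.13 × 10⁶ km

1.13 × 10⁶ km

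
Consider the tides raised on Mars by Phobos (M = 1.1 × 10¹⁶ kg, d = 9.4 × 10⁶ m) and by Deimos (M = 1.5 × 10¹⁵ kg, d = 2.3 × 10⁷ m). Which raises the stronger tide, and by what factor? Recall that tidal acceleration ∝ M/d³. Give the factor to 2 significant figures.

Phobos, by a factor of ≈ 110

The tide-raising term goes as M/d³ (the gradient of a 1/d² field).
Phobos: (1.1 × 10¹⁶) / (9.4 × 10⁶)³ = 1.324 × 10⁻⁵
Deimos: (1.5 × 10¹⁵) / (2.3 × 10⁷)³ = 1.233 × 10⁻⁷
Ratio (larger/smaller) = 110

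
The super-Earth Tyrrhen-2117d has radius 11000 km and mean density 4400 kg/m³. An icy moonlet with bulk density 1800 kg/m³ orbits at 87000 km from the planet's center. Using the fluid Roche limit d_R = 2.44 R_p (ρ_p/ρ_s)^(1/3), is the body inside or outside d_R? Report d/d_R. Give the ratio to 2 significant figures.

d_R = 2.44 × (11000 km) × (4400/1800)^(1/3) = 36160 km
d/d_R = (87000) / (36160) = 2.4
Since d/d_R > 1, the body is outside the Roche limit.

outside; d/d_R ≈ 2.4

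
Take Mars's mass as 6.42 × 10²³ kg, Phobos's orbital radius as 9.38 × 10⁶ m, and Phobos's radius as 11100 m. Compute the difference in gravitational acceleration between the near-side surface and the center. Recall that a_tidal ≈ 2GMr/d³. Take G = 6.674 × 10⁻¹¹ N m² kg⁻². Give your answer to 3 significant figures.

Since r ≪ d, expand the inverse-square field across one radius to get the leading 2GMr/d³ term.
Δg = 2GMr/d³
   = 2 × (6.674 × 10⁻¹¹) × (6.42 × 10²³) × (11100) / (9.38 × 10⁶)³
   = 1.15 × 10⁻³ m/s²

1.15 × 10⁻³ m/s²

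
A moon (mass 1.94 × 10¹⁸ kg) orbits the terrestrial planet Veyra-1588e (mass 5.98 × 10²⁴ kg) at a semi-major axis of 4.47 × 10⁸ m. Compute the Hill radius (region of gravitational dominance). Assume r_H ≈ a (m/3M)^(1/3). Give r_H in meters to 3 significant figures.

2.13 × 10⁶ m

r_H ≈ a (m/3M)^(1/3)
    = (4.47 × 10⁸) × (1.94 × 10¹⁸ / (3 × 5.98 × 10²⁴))^(1/3)
    = 2.13 × 10⁶ m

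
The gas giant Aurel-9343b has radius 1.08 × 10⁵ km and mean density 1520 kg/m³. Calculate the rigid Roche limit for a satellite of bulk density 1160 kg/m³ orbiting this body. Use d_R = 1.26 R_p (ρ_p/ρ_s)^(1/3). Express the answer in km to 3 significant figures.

d_R = 1.26 × 1.08 × 10⁵ km × (1520/1160)^(1/3)
    = 1.49 × 10⁵ km

1.49 × 10⁵ km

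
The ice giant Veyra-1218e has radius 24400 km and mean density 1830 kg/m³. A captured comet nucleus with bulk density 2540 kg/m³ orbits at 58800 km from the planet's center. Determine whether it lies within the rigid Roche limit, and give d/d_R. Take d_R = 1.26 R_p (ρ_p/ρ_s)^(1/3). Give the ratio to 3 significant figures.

outside; d/d_R ≈ 2.13

d_R = 1.26 × (24400 km) × (1830/2540)^(1/3) = 27560 km
d/d_R = (58800) / (27560) = 2.13
Since d/d_R > 1, the body is outside the Roche limit.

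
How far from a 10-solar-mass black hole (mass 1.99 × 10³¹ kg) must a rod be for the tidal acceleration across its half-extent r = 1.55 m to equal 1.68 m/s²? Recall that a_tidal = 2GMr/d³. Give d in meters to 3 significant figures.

1.35 × 10⁷ m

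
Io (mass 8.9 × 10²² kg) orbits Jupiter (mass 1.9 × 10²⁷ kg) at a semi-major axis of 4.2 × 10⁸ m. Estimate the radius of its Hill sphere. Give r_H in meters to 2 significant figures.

1.0 × 10⁷ m

r_H ≈ a (m/3M)^(1/3)
    = (4.2 × 10⁸) × (8.9 × 10²² / (3 × 1.9 × 10²⁷))^(1/3)
    = 1.0 × 10⁷ m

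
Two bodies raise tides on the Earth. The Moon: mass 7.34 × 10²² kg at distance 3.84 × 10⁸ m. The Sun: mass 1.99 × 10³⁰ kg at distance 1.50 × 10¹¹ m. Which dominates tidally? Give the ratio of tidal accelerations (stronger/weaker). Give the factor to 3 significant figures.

Tidal acceleration ∝ M/d³, so compare M/d³ for each.
The Moon: (7.34 × 10²²) / (3.84 × 10⁸)³ = 1.296 × 10⁻³
The Sun: (1.99 × 10³⁰) / (1.50 × 10¹¹)³ = 5.896 × 10⁻⁴
Ratio (larger/smaller) = 2.20

The Moon, by a factor of ≈ 2.20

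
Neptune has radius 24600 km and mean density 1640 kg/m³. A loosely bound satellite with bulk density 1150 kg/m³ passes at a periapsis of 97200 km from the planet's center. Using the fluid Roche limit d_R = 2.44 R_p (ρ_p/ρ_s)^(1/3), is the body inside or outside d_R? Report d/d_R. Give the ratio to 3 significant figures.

d_R = 2.44 × (24600 km) × (1640/1150)^(1/3) = 67560 km
d/d_R = (97200) / (67560) = 1.44
Since d/d_R > 1, the body is outside the Roche limit.

outside; d/d_R ≈ 1.44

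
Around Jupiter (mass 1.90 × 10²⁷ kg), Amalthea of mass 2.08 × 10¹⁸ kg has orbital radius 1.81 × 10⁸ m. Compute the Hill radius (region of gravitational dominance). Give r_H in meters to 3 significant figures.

1.29 × 10⁵ m

r_H ≈ a (m/3M)^(1/3)
    = (1.81 × 10⁸) × (2.08 × 10¹⁸ / (3 × 1.90 × 10²⁷))^(1/3)
    = 1.29 × 10⁵ m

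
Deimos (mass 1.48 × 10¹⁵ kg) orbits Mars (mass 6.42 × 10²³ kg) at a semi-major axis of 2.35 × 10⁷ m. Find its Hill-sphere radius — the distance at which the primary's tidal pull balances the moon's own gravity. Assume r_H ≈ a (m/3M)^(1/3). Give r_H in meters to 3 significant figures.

2.15 × 10⁴ m

r_H ≈ a (m/3M)^(1/3)
    = (2.35 × 10⁷) × (1.48 × 10¹⁵ / (3 × 6.42 × 10²³))^(1/3)
    = 2.15 × 10⁴ m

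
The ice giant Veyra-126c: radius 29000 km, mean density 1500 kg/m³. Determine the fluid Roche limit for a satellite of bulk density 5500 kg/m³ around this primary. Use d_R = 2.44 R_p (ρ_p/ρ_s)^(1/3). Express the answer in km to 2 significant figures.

d_R = 2.44 × 29000 km × (1500/5500)^(1/3)
    = 46000 km

46000 km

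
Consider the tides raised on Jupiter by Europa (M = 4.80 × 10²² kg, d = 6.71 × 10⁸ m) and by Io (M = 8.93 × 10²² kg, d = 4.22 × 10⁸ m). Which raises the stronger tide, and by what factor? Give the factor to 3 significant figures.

Io, by a factor of ≈ 7.48

Compare M/d³ for the two perturbers:
Europa: (4.80 × 10²²) / (6.71 × 10⁸)³ = 1.589 × 10⁻⁴
Io: (8.93 × 10²²) / (4.22 × 10⁸)³ = 1.188 × 10⁻³
Ratio (larger/smaller) = 7.48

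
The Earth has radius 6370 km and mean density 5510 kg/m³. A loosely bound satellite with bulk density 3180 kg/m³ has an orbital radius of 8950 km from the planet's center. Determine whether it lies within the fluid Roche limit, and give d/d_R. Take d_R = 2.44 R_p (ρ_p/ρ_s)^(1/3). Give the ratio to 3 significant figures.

inside; d/d_R ≈ 0.479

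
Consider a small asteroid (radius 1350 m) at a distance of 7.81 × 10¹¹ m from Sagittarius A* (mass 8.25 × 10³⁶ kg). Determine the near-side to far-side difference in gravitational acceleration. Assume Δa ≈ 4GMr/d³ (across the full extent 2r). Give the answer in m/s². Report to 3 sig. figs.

6.24 × 10⁻⁶ m/s²

a_tidal = 4GMr/d³
        = 4 × (6.674 × 10⁻¹¹) × (8.25 × 10³⁶) × (1350) / (7.81 × 10¹¹)³
        = 6.24 × 10⁻⁶ m/s²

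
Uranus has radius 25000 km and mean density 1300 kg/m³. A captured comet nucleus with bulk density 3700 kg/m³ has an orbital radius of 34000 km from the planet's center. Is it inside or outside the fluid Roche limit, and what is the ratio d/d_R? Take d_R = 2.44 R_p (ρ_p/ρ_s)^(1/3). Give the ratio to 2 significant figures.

d_R = 2.44 × (25000 km) × (1300/3700)^(1/3) = 43040 km
d/d_R = (34000) / (43040) = 0.79
Since d/d_R < 1, the body is inside the Roche limit.

inside; d/d_R ≈ 0.79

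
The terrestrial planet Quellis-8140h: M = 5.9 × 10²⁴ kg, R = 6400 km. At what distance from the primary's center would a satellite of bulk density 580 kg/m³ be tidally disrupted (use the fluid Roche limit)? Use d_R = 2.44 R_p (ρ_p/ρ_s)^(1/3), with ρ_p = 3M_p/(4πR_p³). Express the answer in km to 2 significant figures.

ρ_p = 3M_p/(4πR_p³) = 3 × (5.9 × 10²⁴) / (4π × (6.4 × 10⁶ m)³) = 5400 kg/m³
d_R = 2.44 × 6400 km × (5400/580)^(1/3)
    = 33000 km

33000 km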